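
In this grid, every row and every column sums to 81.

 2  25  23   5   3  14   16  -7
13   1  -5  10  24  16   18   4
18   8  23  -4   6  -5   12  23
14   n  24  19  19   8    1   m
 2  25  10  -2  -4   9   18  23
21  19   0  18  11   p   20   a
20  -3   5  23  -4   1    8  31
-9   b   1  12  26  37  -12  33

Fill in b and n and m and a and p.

b = -7, n = 13, m = -17, a = -9, p = 1

Column 6: 14 + 16 − 5 + 8 + 9 + 1 + 37 = 80, so its missing entry is 81 − 80 = 1.
Row 8: -9 + 1 + 12 + 26 + 37 − 12 + 33 = 88, so its missing entry is 81 − 88 = -7.
Column 2: 25 + 1 + 8 + 25 + 19 − 3 − 7 = 68, so its missing entry is 81 − 68 = 13.
Row 4: 14 + 13 + 24 + 19 + 19 + 8 + 1 = 98, so its missing entry is 81 − 98 = -17.
Row 6: 21 + 19 + 0 + 18 + 11 + 1 + 20 = 90, so its missing entry is 81 − 90 = -9.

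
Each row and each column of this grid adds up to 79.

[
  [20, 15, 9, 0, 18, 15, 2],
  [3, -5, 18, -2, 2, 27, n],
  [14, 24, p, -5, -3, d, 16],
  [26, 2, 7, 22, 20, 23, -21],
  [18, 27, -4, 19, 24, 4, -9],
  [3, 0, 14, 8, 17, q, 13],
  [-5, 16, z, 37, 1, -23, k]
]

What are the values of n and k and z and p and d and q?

Row 6 has 3 + 0 + 14 + 8 + 17 + 13 = 55; the blank must be 79 − 55 = 24.
Row 2 has 3 − 5 + 18 − 2 + 2 + 27 = 43; the blank must be 79 − 43 = 36.
Column 7 has 2 + 36 + 16 − 21 − 9 + 13 = 37; the blank must be 79 − 37 = 42.
Row 7 has -5 + 16 + 37 + 1 − 23 + 42 = 68; the blank must be 79 − 68 = 11.
Column 3 has 9 + 18 + 7 − 4 + 14 + 11 = 55; the blank must be 79 − 55 = 24.
Row 3 has 14 + 24 + 24 − 5 − 3 + 16 = 70; the blank must be 79 − 70 = 9.

n = 36, k = 42, z = 11, p = 24, d = 9, q = 24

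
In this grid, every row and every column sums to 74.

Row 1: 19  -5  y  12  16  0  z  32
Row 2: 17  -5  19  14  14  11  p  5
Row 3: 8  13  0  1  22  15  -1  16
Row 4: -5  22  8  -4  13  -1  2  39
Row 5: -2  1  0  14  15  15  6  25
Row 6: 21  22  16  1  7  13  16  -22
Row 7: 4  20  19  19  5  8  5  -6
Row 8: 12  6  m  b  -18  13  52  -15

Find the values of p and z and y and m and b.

p = -1, z = -5, y = 5, m = 7, b = 17

Column 4 has 12 + 14 + 1 − 4 + 14 + 1 + 19 = 57; the blank must be 74 − 57 = 17.
Row 8 has 12 + 6 + 17 − 18 + 13 + 52 − 15 = 67; the blank must be 74 − 67 = 7.
Column 3 has 19 + 0 + 8 + 0 + 16 + 19 + 7 = 69; the blank must be 74 − 69 = 5.
Row 1 has 19 − 5 + 5 + 12 + 16 + 0 + 32 = 79; the blank must be 74 − 79 = -5.
Row 2 has 17 − 5 + 19 + 14 + 14 + 11 + 5 = 75; the blank must be 74 − 75 = -1.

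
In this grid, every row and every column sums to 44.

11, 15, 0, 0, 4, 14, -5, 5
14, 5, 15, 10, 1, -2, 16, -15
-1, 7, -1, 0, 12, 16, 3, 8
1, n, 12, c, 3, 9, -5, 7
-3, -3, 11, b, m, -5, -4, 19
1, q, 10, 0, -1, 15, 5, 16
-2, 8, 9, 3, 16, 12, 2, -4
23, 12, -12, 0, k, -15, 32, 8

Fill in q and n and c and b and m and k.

Row 8 has 23 + 12 − 12 + 0 − 15 + 32 + 8 = 48; the blank must be 44 − 48 = -4.
Column 5 has 4 + 1 + 12 + 3 − 1 + 16 − 4 = 31; the blank must be 44 − 31 = 13.
Row 5 has -3 − 3 + 11 + 13 − 5 − 4 + 19 = 28; the blank must be 44 − 28 = 16.
Row 6 has 1 + 10 + 0 − 1 + 15 + 5 + 16 = 46; the blank must be 44 − 46 = -2.
Column 2 has 15 + 5 + 7 − 3 − 2 + 8 + 12 = 42; the blank must be 44 − 42 = 2.
Row 4 has 1 + 2 + 12 + 3 + 9 − 5 + 7 = 29; the blank must be 44 − 29 = 15.

q = -2, n = 2, c = 15, b = 16, m = 13, k = -4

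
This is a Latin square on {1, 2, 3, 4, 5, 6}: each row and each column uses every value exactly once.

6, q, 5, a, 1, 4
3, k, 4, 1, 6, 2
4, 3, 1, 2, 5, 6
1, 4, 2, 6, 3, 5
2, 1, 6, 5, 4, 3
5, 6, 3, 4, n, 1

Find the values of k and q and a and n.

At (row 2, col 2): row 2 already has {1, 2, 3, 4, 6}, so the value is 5.
Cell (6,5): row 6 already has {1, 3, 4, 5, 6} → 2.
Cell (1,4): column 4 already has {1, 2, 4, 5, 6} → 3.
Cell (1,2): row 1 already has {1, 3, 4, 5, 6} → 2.

k = 5, q = 2, a = 3, n = 2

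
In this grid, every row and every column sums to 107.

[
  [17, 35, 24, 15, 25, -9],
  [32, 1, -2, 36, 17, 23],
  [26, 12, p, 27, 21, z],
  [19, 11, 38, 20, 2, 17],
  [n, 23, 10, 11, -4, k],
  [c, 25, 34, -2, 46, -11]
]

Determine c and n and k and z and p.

Row 6: 25 + 34 − 2 + 46 − 11 = 92, so its missing entry is 107 − 92 = 15.
Column 1: 17 + 32 + 26 + 19 + 15 = 109, so its missing entry is 107 − 109 = -2.
Row 5: -2 + 23 + 10 + 11 − 4 = 38, so its missing entry is 107 − 38 = 69.
Column 3: 24 − 2 + 38 + 10 + 34 = 104, so its missing entry is 107 − 104 = 3.
Row 3: 26 + 12 + 3 + 27 + 21 = 89, so its missing entry is 107 − 89 = 18.

c = 15, n = -2, k = 69, z = 18, p = 3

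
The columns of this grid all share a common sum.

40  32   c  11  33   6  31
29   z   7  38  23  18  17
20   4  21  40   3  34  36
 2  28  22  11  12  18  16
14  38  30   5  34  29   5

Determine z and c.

Column 1 sums to 105 and so does column 5; that's the common total.
In column 2 the known cells total 102, leaving 105 − 102 = 3.
In column 3 the known cells total 80, leaving 105 − 80 = 25.

z = 3, c = 25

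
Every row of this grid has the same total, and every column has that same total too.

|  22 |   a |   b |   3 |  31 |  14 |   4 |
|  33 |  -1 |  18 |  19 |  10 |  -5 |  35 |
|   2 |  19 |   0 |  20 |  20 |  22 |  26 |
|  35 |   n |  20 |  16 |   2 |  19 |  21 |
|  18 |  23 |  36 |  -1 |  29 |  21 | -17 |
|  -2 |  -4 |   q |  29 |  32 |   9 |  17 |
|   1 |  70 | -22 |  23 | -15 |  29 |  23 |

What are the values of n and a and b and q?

n = -4, a = 6, b = 29, q = 28

Rows 2 and 3 both sum to 109, so that's the common total.
Row 4 has 35 + 20 + 16 + 2 + 19 + 21 = 113; the blank must be 109 − 113 = -4.
Row 6 has -2 − 4 + 29 + 32 + 9 + 17 = 81; the blank must be 109 − 81 = 28.
Column 3 has 18 + 0 + 20 + 36 + 28 − 22 = 80; the blank must be 109 − 80 = 29.
Row 1 has 22 + 29 + 3 + 31 + 14 + 4 = 103; the blank must be 109 − 103 = 6.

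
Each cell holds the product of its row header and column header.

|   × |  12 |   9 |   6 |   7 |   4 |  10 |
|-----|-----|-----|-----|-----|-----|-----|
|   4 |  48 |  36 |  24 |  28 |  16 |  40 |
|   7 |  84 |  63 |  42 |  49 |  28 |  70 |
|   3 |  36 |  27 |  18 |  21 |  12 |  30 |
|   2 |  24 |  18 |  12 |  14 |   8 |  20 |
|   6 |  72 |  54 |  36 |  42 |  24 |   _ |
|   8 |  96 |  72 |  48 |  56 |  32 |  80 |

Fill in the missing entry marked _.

60

6 × 10 = 60.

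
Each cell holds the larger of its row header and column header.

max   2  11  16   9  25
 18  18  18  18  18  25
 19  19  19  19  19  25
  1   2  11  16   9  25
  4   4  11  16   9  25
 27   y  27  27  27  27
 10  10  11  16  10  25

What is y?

27

max(27, 2) = 27.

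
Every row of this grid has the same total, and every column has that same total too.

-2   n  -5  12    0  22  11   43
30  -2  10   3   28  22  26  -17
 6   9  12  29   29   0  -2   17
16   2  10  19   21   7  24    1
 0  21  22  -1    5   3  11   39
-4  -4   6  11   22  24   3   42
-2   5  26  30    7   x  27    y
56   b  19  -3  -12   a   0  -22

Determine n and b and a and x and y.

n = 19, b = 50, a = 12, x = 10, y = -3

Rows 2 and 3 both sum to 100, so that's the common total.
Row 1: -2 − 5 + 12 + 0 + 22 + 11 + 43 = 81, so its missing entry is 100 − 81 = 19.
Column 2: 19 − 2 + 9 + 2 + 21 − 4 + 5 = 50, so its missing entry is 100 − 50 = 50.
Column 8: 43 − 17 + 17 + 1 + 39 + 42 − 22 = 103, so its missing entry is 100 − 103 = -3.
Row 7: -2 + 5 + 26 + 30 + 7 + 27 − 3 = 90, so its missing entry is 100 − 90 = 10.
Row 8: 56 + 50 + 19 − 3 − 12 + 0 − 22 = 88, so its missing entry is 100 − 88 = 12.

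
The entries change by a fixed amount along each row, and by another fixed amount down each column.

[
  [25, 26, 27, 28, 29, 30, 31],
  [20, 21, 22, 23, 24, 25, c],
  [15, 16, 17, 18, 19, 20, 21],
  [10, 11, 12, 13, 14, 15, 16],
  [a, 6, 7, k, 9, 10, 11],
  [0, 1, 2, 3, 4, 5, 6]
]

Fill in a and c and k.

Along each row the entries change by 1 per step; down each column they change by -5.
Row 5: from 6 at column 2, stepping by 1 to column 1 gives 5.
Row 2: from 20 at column 1, stepping by 1 to column 7 gives 26.
Row 5: from 6 at column 2, stepping by 1 to column 4 gives 8.

a = 5, c = 26, k = 8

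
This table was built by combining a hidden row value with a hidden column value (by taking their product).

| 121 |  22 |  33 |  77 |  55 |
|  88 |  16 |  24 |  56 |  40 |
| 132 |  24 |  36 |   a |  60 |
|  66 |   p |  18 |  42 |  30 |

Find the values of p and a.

p = 12, a = 84

Each row is a constant multiple of every other row — this is a multiplication table with the headers hidden.
Row 4 is 18/33 = 6/11 times row 1, so its entry in column 2 is 22 × 6/11 = 12.
Row 3 is 36/33 = 12/11 times row 1, so its entry in column 4 is 77 × 12/11 = 84.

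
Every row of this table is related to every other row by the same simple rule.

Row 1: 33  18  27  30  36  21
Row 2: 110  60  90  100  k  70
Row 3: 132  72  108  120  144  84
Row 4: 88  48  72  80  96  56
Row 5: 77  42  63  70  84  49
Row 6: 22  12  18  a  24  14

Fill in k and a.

k = 120, a = 20

Each row is a constant multiple of every other row — this is a multiplication table with the headers hidden.
Row 2 is 110/33 = 10/3 times row 1, so its entry in column 5 is 36 × 10/3 = 120.
Row 6 is 22/33 = 2/3 times row 1, so its entry in column 4 is 30 × 2/3 = 20.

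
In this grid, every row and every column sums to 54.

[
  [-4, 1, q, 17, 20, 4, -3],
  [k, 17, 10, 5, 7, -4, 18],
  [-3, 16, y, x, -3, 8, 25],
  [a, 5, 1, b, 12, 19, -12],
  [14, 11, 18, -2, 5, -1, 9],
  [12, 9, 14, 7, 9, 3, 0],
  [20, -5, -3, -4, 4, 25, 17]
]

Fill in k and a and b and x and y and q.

The known cells in row 1 total 35, leaving 54 − 35 = 19 for the blank.
The known cells in column 3 total 59, leaving 54 − 59 = -5 for the blank.
The known cells in row 3 total 38, leaving 54 − 38 = 16 for the blank.
The known cells in column 4 total 39, leaving 54 − 39 = 15 for the blank.
The known cells in row 4 total 40, leaving 54 − 40 = 14 for the blank.
The known cells in row 2 total 53, leaving 54 − 53 = 1 for the blank.

k = 1, a = 14, b = 15, x = 16, y = -5, q = 19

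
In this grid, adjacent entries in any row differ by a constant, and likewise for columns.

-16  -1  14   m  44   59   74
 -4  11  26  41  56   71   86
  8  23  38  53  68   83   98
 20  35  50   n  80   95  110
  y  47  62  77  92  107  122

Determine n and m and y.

Along each row the entries change by 15 per step; down each column they change by 12.
Row 4: from 20 at column 1, stepping by 15 to column 4 gives 65.
Row 1: from -16 at column 1, stepping by 15 to column 4 gives 29.
Row 5: from 47 at column 2, stepping by 15 to column 1 gives 32.

n = 65, m = 29, y = 32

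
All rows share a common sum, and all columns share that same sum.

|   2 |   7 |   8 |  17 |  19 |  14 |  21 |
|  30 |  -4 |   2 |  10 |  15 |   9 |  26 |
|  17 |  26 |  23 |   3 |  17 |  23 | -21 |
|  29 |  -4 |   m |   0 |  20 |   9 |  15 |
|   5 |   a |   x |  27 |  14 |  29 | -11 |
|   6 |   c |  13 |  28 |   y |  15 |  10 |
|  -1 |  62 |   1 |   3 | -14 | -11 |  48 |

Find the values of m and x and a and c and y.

Rows 1 and 2 both sum to 88, so that's the common total.
The known cells in column 5 total 71, leaving 88 − 71 = 17 for the blank.
The known cells in row 6 total 89, leaving 88 − 89 = -1 for the blank.
The known cells in row 4 total 69, leaving 88 − 69 = 19 for the blank.
The known cells in column 3 total 66, leaving 88 − 66 = 22 for the blank.
The known cells in row 5 total 86, leaving 88 − 86 = 2 for the blank.

m = 19, x = 22, a = 2, c = -1, y = 17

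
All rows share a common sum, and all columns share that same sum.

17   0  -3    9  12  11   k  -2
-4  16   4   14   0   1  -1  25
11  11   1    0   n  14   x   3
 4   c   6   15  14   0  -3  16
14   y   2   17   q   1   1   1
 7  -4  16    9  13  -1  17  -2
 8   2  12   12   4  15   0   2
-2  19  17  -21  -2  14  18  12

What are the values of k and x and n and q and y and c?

Rows 2 and 6 both sum to 55, so that's the common total.
Row 4: 4 + 6 + 15 + 14 + 0 − 3 + 16 = 52, so its missing entry is 55 − 52 = 3.
Row 1: 17 + 0 − 3 + 9 + 12 + 11 − 2 = 44, so its missing entry is 55 − 44 = 11.
Column 7: 11 − 1 − 3 + 1 + 17 + 0 + 18 = 43, so its missing entry is 55 − 43 = 12.
Row 3: 11 + 11 + 1 + 0 + 14 + 12 + 3 = 52, so its missing entry is 55 − 52 = 3.
Column 5: 12 + 0 + 3 + 14 + 13 + 4 − 2 = 44, so its missing entry is 55 − 44 = 11.
Row 5: 14 + 2 + 17 + 11 + 1 + 1 + 1 = 47, so its missing entry is 55 − 47 = 8.

k = 11, x = 12, n = 3, q = 11, y = 8, c = 3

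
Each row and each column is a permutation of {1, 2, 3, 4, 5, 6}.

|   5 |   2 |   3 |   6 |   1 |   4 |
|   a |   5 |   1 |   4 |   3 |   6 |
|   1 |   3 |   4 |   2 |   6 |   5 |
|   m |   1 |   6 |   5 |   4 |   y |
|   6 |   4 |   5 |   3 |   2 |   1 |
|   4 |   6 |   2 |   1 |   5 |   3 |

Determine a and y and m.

a = 2, y = 2, m = 3

Cell (2,1): row 2 already has {1, 3, 4, 5, 6} → 2.
At (row 4, col 6): column 6 already has {1, 3, 4, 5, 6}, so the value is 2.
At (row 4, col 1): row 4 already has {1, 2, 4, 5, 6}, so the value is 3.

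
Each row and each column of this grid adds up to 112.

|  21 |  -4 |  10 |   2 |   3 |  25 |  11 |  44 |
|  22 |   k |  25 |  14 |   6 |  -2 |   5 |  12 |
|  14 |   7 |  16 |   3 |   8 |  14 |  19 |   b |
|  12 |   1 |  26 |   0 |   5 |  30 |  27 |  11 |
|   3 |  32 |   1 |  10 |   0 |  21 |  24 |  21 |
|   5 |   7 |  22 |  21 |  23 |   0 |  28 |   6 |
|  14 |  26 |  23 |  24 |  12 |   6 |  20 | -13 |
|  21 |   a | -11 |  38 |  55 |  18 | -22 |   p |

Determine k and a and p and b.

Row 2: 22 + 25 + 14 + 6 − 2 + 5 + 12 = 82, so its missing entry is 112 − 82 = 30.
Column 2: -4 + 30 + 7 + 1 + 32 + 7 + 26 = 99, so its missing entry is 112 − 99 = 13.
Row 8: 21 + 13 − 11 + 38 + 55 + 18 − 22 = 112, so its missing entry is 112 − 112 = 0.
Row 3: 14 + 7 + 16 + 3 + 8 + 14 + 19 = 81, so its missing entry is 112 − 81 = 31.

k = 30, a = 13, p = 0, b = 31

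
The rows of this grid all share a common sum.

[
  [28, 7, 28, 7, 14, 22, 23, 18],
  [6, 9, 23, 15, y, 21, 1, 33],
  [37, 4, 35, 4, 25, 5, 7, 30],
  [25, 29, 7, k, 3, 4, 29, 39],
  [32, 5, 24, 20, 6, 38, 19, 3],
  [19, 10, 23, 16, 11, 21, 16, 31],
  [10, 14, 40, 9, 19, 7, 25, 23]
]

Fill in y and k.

Row 1 sums to 147 and so does row 6; that's the common total.
In row 2 the known cells total 108, leaving 147 − 108 = 39.
In row 4 the known cells total 136, leaving 147 − 136 = 11.

y = 39, k = 11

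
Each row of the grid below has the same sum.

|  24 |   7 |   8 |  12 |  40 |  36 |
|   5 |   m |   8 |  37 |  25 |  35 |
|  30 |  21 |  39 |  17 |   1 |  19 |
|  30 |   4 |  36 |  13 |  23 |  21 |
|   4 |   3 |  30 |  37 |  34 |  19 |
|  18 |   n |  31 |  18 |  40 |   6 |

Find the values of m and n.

m = 17, n = 14

The complete rows each total 127.
Row 2 is missing 127 − 110 = 17 (since 5 + 8 + 37 + 25 + 35 = 110).
Row 6 is missing 127 − 113 = 14 (since 18 + 31 + 18 + 40 + 6 = 113).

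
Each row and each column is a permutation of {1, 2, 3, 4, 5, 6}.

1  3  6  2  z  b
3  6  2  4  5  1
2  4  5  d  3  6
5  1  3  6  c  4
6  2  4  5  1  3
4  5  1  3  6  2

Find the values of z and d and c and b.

z = 4, d = 1, c = 2, b = 5

At (row 3, col 4): row 3 already has {2, 3, 4, 5, 6}, so the value is 1.
For row 4, column 5: row 4 already has {1, 3, 4, 5, 6}; that leaves 2.
At (row 1, col 5): column 5 already has {1, 2, 3, 5, 6}, so the value is 4.
For row 1, column 6: row 1 already has {1, 2, 3, 4, 6}; that leaves 5.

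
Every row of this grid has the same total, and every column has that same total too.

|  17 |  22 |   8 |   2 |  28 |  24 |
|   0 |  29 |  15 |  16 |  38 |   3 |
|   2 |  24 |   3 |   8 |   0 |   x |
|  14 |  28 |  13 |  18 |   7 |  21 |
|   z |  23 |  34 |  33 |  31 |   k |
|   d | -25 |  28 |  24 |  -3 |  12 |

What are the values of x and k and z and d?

Rows 1 and 2 both sum to 101, so that's the common total.
Row 3 has 2 + 24 + 3 + 8 + 0 = 37; the blank must be 101 − 37 = 64.
Column 6 has 24 + 3 + 64 + 21 + 12 = 124; the blank must be 101 − 124 = -23.
Row 5 has 23 + 34 + 33 + 31 − 23 = 98; the blank must be 101 − 98 = 3.
Row 6 has -25 + 28 + 24 − 3 + 12 = 36; the blank must be 101 − 36 = 65.

x = 64, k = -23, z = 3, d = 65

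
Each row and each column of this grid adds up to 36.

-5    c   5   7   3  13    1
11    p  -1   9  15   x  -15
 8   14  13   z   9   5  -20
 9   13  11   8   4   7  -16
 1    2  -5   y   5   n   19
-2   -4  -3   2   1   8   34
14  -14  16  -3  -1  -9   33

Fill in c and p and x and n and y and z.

c = 12, p = 13, x = 4, n = 8, y = 6, z = 7

Row 1: -5 + 5 + 7 + 3 + 13 + 1 = 24, so its missing entry is 36 − 24 = 12.
Column 2: 12 + 14 + 13 + 2 − 4 − 14 = 23, so its missing entry is 36 − 23 = 13.
Row 2: 11 + 13 − 1 + 9 + 15 − 15 = 32, so its missing entry is 36 − 32 = 4.
Row 3: 8 + 14 + 13 + 9 + 5 − 20 = 29, so its missing entry is 36 − 29 = 7.
Column 4: 7 + 9 + 7 + 8 + 2 − 3 = 30, so its missing entry is 36 − 30 = 6.
Row 5: 1 + 2 − 5 + 6 + 5 + 19 = 28, so its missing entry is 36 − 28 = 8.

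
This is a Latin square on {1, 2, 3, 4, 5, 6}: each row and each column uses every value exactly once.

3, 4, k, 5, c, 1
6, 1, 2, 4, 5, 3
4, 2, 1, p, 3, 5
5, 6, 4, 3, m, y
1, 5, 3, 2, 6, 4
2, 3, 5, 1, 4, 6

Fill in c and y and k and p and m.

Cell (3,4): row 3 already has {1, 2, 3, 4, 5} → 6.
For row 1, column 3: column 3 already has {1, 2, 3, 4, 5}; that leaves 6.
For row 1, column 5: row 1 already has {1, 3, 4, 5, 6}; that leaves 2.
Cell (4,5): column 5 already has {2, 3, 4, 5, 6} → 1.
Cell (4,6): row 4 already has {1, 3, 4, 5, 6} → 2.

c = 2, y = 2, k = 6, p = 6, m = 1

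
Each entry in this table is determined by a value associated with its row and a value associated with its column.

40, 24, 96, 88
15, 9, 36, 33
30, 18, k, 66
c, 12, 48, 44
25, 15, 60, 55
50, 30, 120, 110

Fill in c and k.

Each row is a constant multiple of every other row — this is a multiplication table with the headers hidden.
Row 4 is 12/24 = 1/2 times row 1, so its entry in column 1 is 40 × 1/2 = 20.
Row 3 is 18/24 = 3/4 times row 1, so its entry in column 3 is 96 × 3/4 = 72.

c = 20, k = 72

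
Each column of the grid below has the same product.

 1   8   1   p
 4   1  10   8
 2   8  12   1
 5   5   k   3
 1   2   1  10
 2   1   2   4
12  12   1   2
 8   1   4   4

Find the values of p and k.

Columns 1 and 2 each multiply to 7680, so every column has product 7680.
Column 4: 8×1×3×10×4×2×4 = 7680, so the missing entry is 7680 ÷ 7680 = 1.
Column 3: 1×10×12×1×2×1×4 = 960, so the missing entry is 7680 ÷ 960 = 8.

p = 1, k = 8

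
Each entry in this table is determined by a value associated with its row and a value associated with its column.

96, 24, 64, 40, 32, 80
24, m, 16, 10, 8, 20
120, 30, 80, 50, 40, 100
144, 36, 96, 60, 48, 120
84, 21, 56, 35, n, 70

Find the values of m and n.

Each row is a constant multiple of every other row — this is a multiplication table with the headers hidden.
Row 2 is 24/96 = 1/4 times row 1, so its entry in column 2 is 24 × 1/4 = 6.
Row 5 is 84/96 = 7/8 times row 1, so its entry in column 5 is 32 × 7/8 = 28.

m = 6, n = 28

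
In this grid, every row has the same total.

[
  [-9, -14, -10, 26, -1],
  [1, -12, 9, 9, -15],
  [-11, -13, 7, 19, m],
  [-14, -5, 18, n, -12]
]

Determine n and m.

Rows 1 and 2 both add up to -8, so every row sums to -8.
Row 4: -14 − 5 + 18 − 12 = -13, so the missing entry is -8 − (-13) = 5.
Row 3: -11 − 13 + 7 + 19 = 2, so the missing entry is -8 − 2 = -10.

n = 5, m = -10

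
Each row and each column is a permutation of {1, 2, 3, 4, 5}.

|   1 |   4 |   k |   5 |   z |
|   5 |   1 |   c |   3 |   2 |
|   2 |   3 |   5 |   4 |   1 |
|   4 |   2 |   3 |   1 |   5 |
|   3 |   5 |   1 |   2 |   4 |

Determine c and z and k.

c = 4, z = 3, k = 2

For row 2, column 3: row 2 already has {1, 2, 3, 5}; that leaves 4.
At (row 1, col 3): column 3 already has {1, 3, 4, 5}, so the value is 2.
At (row 1, col 5): row 1 already has {1, 2, 4, 5}, so the value is 3.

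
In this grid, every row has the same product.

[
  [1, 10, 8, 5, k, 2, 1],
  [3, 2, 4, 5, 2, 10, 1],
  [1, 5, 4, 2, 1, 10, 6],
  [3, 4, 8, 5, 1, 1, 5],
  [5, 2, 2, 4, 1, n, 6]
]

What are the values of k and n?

Rows 2 and 4 each multiply to 2400, so every row has product 2400.
Row 1: 1×10×8×5×2×1 = 800, so the missing entry is 2400 ÷ 800 = 3.
Row 5: 5×2×2×4×1×6 = 480, so the missing entry is 2400 ÷ 480 = 5.

k = 3, n = 5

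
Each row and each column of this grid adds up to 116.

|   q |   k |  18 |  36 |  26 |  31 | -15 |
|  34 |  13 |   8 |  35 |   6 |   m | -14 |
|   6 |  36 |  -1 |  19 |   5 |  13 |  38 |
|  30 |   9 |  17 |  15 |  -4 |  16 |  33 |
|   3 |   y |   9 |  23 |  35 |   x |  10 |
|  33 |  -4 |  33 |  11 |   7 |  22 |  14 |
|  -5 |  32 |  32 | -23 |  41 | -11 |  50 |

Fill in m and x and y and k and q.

Column 1 has 34 + 6 + 30 + 3 + 33 − 5 = 101; the blank must be 116 − 101 = 15.
Row 1 has 15 + 18 + 36 + 26 + 31 − 15 = 111; the blank must be 116 − 111 = 5.
Row 2 has 34 + 13 + 8 + 35 + 6 − 14 = 82; the blank must be 116 − 82 = 34.
Column 6 has 31 + 34 + 13 + 16 + 22 − 11 = 105; the blank must be 116 − 105 = 11.
Row 5 has 3 + 9 + 23 + 35 + 11 + 10 = 91; the blank must be 116 − 91 = 25.

m = 34, x = 11, y = 25, k = 5, q = 15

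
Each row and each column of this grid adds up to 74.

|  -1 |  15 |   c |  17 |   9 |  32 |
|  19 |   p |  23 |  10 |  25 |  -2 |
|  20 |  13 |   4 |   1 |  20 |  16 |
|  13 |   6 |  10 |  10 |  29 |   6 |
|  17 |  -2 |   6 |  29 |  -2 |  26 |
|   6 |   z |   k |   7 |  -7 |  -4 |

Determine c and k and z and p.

c = 2, k = 29, z = 43, p = -1

Row 2 has 19 + 23 + 10 + 25 − 2 = 75; the blank must be 74 − 75 = -1.
Row 1 has -1 + 15 + 17 + 9 + 32 = 72; the blank must be 74 − 72 = 2.
Column 2 has 15 − 1 + 13 + 6 − 2 = 31; the blank must be 74 − 31 = 43.
Row 6 has 6 + 43 + 7 − 7 − 4 = 45; the blank must be 74 − 45 = 29.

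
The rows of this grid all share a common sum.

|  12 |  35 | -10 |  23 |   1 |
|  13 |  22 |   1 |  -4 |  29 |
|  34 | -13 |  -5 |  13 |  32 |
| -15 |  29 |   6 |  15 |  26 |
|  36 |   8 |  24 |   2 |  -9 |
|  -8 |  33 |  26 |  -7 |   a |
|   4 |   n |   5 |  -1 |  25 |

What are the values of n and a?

n = 28, a = 17

Row 1 sums to 61 and so does row 3; that's the common total.
In row 7 the known cells total 33, leaving 61 − 33 = 28.
In row 6 the known cells total 44, leaving 61 − 44 = 17.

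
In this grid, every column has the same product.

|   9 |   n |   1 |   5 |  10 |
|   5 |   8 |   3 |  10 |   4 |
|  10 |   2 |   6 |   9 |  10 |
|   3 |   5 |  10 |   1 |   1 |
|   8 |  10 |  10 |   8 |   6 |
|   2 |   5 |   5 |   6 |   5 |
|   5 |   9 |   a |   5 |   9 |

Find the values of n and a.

n = 3, a = 12

Columns 4 and 5 each multiply to 108000, so every column has product 108000.
Column 2: 8×2×5×10×5×9 = 36000, so the missing entry is 108000 ÷ 36000 = 3.
Column 3: 1×3×6×10×10×5 = 9000, so the missing entry is 108000 ÷ 9000 = 12.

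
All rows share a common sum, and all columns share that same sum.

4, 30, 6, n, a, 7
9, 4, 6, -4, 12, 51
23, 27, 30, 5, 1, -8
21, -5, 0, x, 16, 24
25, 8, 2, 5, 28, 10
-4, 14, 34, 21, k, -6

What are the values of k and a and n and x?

k = 19, a = 2, n = 29, x = 22

Rows 2 and 3 both sum to 78, so that's the common total.
Row 6 has -4 + 14 + 34 + 21 − 6 = 59; the blank must be 78 − 59 = 19.
Column 5 has 12 + 1 + 16 + 28 + 19 = 76; the blank must be 78 − 76 = 2.
Row 1 has 4 + 30 + 6 + 2 + 7 = 49; the blank must be 78 − 49 = 29.
Row 4 has 21 − 5 + 0 + 16 + 24 = 56; the blank must be 78 − 56 = 22.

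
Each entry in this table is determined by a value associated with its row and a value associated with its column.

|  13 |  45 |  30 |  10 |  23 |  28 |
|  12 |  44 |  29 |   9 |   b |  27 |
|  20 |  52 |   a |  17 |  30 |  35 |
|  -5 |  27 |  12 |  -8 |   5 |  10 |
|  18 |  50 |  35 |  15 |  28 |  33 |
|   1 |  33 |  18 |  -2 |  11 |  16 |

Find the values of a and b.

The difference between any two rows is the same in every column — this is an addition table with the headers hidden.
Row 3 minus row 1 is 35 − 28 = 7, so its entry in column 3 is 30 + 7 = 37.
Row 2 minus row 1 is 27 − 28 = -1, so its entry in column 5 is 23 + (-1) = 22.

a = 37, b = 22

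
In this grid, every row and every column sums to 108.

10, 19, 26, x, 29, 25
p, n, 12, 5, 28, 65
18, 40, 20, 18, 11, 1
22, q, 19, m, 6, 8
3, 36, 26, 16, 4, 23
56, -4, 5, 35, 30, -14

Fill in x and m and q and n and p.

x = -1, m = 35, q = 18, n = -1, p = -1

Row 1 has 10 + 19 + 26 + 29 + 25 = 109; the blank must be 108 − 109 = -1.
Column 4 has -1 + 5 + 18 + 16 + 35 = 73; the blank must be 108 − 73 = 35.
Row 4 has 22 + 19 + 35 + 6 + 8 = 90; the blank must be 108 − 90 = 18.
Column 2 has 19 + 40 + 18 + 36 − 4 = 109; the blank must be 108 − 109 = -1.
Row 2 has -1 + 12 + 5 + 28 + 65 = 109; the blank must be 108 − 109 = -1.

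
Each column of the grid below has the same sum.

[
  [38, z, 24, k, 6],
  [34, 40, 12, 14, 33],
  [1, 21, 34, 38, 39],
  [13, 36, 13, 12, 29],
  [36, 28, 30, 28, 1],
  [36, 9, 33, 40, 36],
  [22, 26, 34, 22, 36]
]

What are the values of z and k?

Columns 3 and 5 both add up to 180, so every column sums to 180.
Column 2: 40 + 21 + 36 + 28 + 9 + 26 = 160, so the missing entry is 180 − 160 = 20.
Column 4: 14 + 38 + 12 + 28 + 40 + 22 = 154, so the missing entry is 180 − 154 = 26.

z = 20, k = 26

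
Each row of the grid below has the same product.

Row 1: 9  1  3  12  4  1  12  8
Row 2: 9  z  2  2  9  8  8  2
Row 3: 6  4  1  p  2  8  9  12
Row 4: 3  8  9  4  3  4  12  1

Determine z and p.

z = 3, p = 3

Rows 1 and 4 each multiply to 124416, so every row has product 124416.
Row 2: 9×2×2×9×8×8×2 = 41472, so the missing entry is 124416 ÷ 41472 = 3.
Row 3: 6×4×1×2×8×9×12 = 41472, so the missing entry is 124416 ÷ 41472 = 3.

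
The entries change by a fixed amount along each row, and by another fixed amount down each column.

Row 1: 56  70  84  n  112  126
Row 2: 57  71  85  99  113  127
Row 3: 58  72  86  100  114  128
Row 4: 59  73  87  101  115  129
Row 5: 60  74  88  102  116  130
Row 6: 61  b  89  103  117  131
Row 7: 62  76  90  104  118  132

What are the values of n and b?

n = 98, b = 75

Along each row the entries change by 14 per step; down each column they change by 1.
Row 1: from 56 at column 1, stepping by 14 to column 4 gives 98.
Row 6: from 61 at column 1, stepping by 14 to column 2 gives 75.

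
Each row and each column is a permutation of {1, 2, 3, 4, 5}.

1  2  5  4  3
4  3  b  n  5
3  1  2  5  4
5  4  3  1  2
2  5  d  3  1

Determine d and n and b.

d = 4, n = 2, b = 1

At (row 2, col 4): column 4 already has {1, 3, 4, 5}, so the value is 2.
At (row 2, col 3): row 2 already has {2, 3, 4, 5}, so the value is 1.
For row 5, column 3: row 5 already has {1, 2, 3, 5}; that leaves 4.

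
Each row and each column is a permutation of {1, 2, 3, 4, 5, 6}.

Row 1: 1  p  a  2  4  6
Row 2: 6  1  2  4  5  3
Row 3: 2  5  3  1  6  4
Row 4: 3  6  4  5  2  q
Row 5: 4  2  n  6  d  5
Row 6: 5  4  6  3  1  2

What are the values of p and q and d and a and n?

p = 3, q = 1, d = 3, a = 5, n = 1

Cell (5,5): column 5 already has {1, 2, 4, 5, 6} → 3.
For row 1, column 2: column 2 already has {1, 2, 4, 5, 6}; that leaves 3.
Cell (5,3): row 5 already has {2, 3, 4, 5, 6} → 1.
Cell (1,3): row 1 already has {1, 2, 3, 4, 6} → 5.
Cell (4,6): row 4 already has {2, 3, 4, 5, 6} → 1.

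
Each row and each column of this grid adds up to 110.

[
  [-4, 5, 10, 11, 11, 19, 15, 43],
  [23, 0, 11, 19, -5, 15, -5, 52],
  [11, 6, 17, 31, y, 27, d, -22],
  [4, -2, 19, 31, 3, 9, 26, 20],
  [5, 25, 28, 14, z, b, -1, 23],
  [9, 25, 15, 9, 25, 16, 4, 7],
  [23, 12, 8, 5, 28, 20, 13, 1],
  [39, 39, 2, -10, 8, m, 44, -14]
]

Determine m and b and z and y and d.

m = 2, b = 2, z = 14, y = 26, d = 14

Column 7 has 15 − 5 + 26 − 1 + 4 + 13 + 44 = 96; the blank must be 110 − 96 = 14.
Row 3 has 11 + 6 + 17 + 31 + 27 + 14 − 22 = 84; the blank must be 110 − 84 = 26.
Column 5 has 11 − 5 + 26 + 3 + 25 + 28 + 8 = 96; the blank must be 110 − 96 = 14.
Row 5 has 5 + 25 + 28 + 14 + 14 − 1 + 23 = 108; the blank must be 110 − 108 = 2.
Row 8 has 39 + 39 + 2 − 10 + 8 + 44 − 14 = 108; the blank must be 110 − 108 = 2.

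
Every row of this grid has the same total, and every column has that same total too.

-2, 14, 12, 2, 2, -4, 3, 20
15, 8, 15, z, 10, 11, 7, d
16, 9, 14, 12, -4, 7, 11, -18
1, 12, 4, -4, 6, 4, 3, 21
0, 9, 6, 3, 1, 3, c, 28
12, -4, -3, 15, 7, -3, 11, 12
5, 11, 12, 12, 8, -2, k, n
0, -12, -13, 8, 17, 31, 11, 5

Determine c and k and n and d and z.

c = -3, k = 4, n = -3, d = -18, z = -1

Rows 1 and 3 both sum to 47, so that's the common total.
Row 5: 0 + 9 + 6 + 3 + 1 + 3 + 28 = 50, so its missing entry is 47 − 50 = -3.
Column 7: 3 + 7 + 11 + 3 − 3 + 11 + 11 = 43, so its missing entry is 47 − 43 = 4.
Row 7: 5 + 11 + 12 + 12 + 8 − 2 + 4 = 50, so its missing entry is 47 − 50 = -3.
Column 8: 20 − 18 + 21 + 28 + 12 − 3 + 5 = 65, so its missing entry is 47 − 65 = -18.
Row 2: 15 + 8 + 15 + 10 + 11 + 7 − 18 = 48, so its missing entry is 47 − 48 = -1.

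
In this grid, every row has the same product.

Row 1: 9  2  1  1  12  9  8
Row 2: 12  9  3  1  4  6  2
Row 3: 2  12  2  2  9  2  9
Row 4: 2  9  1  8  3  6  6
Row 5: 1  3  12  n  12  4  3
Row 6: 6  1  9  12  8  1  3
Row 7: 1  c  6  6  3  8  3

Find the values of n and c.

Rows 2 and 4 each multiply to 15552, so every row has product 15552.
Row 5: 1×3×12×12×4×3 = 5184, so the missing entry is 15552 ÷ 5184 = 3.
Row 7: 1×6×6×3×8×3 = 2592, so the missing entry is 15552 ÷ 2592 = 6.

n = 3, c = 6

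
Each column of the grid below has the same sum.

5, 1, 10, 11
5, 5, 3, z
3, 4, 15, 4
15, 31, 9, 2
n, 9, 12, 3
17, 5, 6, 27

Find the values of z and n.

The complete columns each total 55.
Column 4 is missing 55 − 47 = 8 (since 11 + 4 + 2 + 3 + 27 = 47).
Column 1 is missing 55 − 45 = 10 (since 5 + 5 + 3 + 15 + 17 = 45).

z = 8, n = 10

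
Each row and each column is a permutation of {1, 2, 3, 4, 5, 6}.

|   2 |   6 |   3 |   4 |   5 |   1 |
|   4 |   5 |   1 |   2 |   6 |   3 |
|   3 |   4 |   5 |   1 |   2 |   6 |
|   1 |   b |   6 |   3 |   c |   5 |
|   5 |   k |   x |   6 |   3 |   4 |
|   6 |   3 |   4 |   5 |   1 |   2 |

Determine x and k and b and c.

For row 4, column 5: column 5 already has {1, 2, 3, 5, 6}; that leaves 4.
Cell (4,2): row 4 already has {1, 3, 4, 5, 6} → 2.
For row 5, column 2: column 2 already has {2, 3, 4, 5, 6}; that leaves 1.
For row 5, column 3: row 5 already has {1, 3, 4, 5, 6}; that leaves 2.

x = 2, k = 1, b = 2, c = 4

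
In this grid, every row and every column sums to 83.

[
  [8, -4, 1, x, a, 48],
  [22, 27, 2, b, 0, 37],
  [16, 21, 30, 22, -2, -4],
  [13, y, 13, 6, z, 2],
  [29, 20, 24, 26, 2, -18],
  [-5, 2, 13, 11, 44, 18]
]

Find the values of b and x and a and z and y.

b = -5, x = 23, a = 7, z = 32, y = 17

Column 2: -4 + 27 + 21 + 20 + 2 = 66, so its missing entry is 83 − 66 = 17.
Row 4: 13 + 17 + 13 + 6 + 2 = 51, so its missing entry is 83 − 51 = 32.
Column 5: 0 − 2 + 32 + 2 + 44 = 76, so its missing entry is 83 − 76 = 7.
Row 1: 8 − 4 + 1 + 7 + 48 = 60, so its missing entry is 83 − 60 = 23.
Row 2: 22 + 27 + 2 + 0 + 37 = 88, so its missing entry is 83 − 88 = -5.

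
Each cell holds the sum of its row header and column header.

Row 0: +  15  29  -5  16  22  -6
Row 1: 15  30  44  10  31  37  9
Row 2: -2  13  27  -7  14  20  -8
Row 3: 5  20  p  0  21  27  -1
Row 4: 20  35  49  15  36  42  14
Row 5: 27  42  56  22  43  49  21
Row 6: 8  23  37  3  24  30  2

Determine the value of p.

34

5 + 29 = 34.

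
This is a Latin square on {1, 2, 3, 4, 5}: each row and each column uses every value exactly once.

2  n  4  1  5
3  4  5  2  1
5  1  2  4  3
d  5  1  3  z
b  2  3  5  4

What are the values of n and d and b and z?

Cell (1,2): row 1 already has {1, 2, 4, 5} → 3.
At (row 5, col 1): row 5 already has {2, 3, 4, 5}, so the value is 1.
For row 4, column 5: column 5 already has {1, 3, 4, 5}; that leaves 2.
At (row 4, col 1): row 4 already has {1, 2, 3, 5}, so the value is 4.

n = 3, d = 4, b = 1, z = 2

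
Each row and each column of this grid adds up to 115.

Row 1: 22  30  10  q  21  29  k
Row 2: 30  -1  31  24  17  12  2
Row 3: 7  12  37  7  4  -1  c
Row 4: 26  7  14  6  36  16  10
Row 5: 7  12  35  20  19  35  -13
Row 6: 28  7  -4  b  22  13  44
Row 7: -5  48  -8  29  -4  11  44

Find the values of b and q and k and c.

b = 5, q = 24, k = -21, c = 49

Row 6 has 28 + 7 − 4 + 22 + 13 + 44 = 110; the blank must be 115 − 110 = 5.
Column 4 has 24 + 7 + 6 + 20 + 5 + 29 = 91; the blank must be 115 − 91 = 24.
Row 3 has 7 + 12 + 37 + 7 + 4 − 1 = 66; the blank must be 115 − 66 = 49.
Row 1 has 22 + 30 + 10 + 24 + 21 + 29 = 136; the blank must be 115 − 136 = -21.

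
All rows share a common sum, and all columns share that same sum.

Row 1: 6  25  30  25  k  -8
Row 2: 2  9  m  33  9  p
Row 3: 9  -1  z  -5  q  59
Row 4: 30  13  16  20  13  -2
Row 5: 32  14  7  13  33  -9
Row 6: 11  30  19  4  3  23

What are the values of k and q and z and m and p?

k = 12, q = 20, z = 8, m = 10, p = 27

Rows 4 and 5 both sum to 90, so that's the common total.
The known cells in row 1 total 78, leaving 90 − 78 = 12 for the blank.
The known cells in column 5 total 70, leaving 90 − 70 = 20 for the blank.
The known cells in column 6 total 63, leaving 90 − 63 = 27 for the blank.
The known cells in row 2 total 80, leaving 90 − 80 = 10 for the blank.
The known cells in row 3 total 82, leaving 90 − 82 = 8 for the blank.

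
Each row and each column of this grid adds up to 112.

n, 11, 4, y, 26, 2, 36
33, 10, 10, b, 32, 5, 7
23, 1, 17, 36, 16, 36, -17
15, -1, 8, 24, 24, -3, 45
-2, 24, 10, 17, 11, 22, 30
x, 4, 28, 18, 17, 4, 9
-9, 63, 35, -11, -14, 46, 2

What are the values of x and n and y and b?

x = 32, n = 20, y = 13, b = 15

The known cells in row 2 total 97, leaving 112 − 97 = 15 for the blank.
The known cells in column 4 total 99, leaving 112 − 99 = 13 for the blank.
The known cells in row 6 total 80, leaving 112 − 80 = 32 for the blank.
The known cells in row 1 total 92, leaving 112 − 92 = 20 for the blank.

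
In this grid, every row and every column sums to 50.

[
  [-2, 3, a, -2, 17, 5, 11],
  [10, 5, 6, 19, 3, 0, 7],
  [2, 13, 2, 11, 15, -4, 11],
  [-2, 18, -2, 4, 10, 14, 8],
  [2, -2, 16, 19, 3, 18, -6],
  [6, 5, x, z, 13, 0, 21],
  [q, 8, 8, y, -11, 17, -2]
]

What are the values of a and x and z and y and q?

a = 18, x = 2, z = 3, y = -4, q = 34

The known cells in row 1 total 32, leaving 50 − 32 = 18 for the blank.
The known cells in column 1 total 16, leaving 50 − 16 = 34 for the blank.
The known cells in row 7 total 54, leaving 50 − 54 = -4 for the blank.
The known cells in column 4 total 47, leaving 50 − 47 = 3 for the blank.
The known cells in row 6 total 48, leaving 50 − 48 = 2 for the blank.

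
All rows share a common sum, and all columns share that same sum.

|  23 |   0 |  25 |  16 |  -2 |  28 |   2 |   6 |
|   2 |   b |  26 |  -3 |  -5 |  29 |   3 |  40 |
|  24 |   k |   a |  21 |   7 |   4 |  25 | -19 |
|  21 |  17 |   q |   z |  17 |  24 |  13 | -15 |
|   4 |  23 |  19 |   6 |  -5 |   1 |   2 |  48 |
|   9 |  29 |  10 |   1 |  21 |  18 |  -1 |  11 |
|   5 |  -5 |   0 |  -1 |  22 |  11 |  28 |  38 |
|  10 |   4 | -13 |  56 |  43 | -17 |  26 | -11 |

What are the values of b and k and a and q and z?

b = 6, k = 24, a = 12, q = 19, z = 2

Rows 1 and 5 both sum to 98, so that's the common total.
The known cells in row 2 total 92, leaving 98 − 92 = 6 for the blank.
The known cells in column 2 total 74, leaving 98 − 74 = 24 for the blank.
The known cells in column 4 total 96, leaving 98 − 96 = 2 for the blank.
The known cells in row 3 total 86, leaving 98 − 86 = 12 for the blank.
The known cells in row 4 total 79, leaving 98 − 79 = 19 for the blank.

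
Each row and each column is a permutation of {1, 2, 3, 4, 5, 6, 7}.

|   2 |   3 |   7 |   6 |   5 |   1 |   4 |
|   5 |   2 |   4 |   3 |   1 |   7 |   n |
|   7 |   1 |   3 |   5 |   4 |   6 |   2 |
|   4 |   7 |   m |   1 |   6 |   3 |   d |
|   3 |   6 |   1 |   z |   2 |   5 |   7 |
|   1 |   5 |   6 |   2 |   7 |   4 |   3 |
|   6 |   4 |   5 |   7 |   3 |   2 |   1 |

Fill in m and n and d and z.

m = 2, n = 6, d = 5, z = 4

Cell (2,7): row 2 already has {1, 2, 3, 4, 5, 7} → 6.
Cell (4,3): column 3 already has {1, 3, 4, 5, 6, 7} → 2.
At (row 4, col 7): row 4 already has {1, 2, 3, 4, 6, 7}, so the value is 5.
For row 5, column 4: row 5 already has {1, 2, 3, 5, 6, 7}; that leaves 4.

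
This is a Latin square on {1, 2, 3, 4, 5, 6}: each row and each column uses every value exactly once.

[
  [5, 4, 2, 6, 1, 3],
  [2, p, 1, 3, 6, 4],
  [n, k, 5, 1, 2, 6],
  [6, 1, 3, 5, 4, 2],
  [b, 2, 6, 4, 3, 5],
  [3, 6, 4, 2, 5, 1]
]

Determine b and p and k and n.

At (row 2, col 2): row 2 already has {1, 2, 3, 4, 6}, so the value is 5.
Cell (5,1): row 5 already has {2, 3, 4, 5, 6} → 1.
For row 3, column 1: column 1 already has {1, 2, 3, 5, 6}; that leaves 4.
Cell (3,2): row 3 already has {1, 2, 4, 5, 6} → 3.

b = 1, p = 5, k = 3, n = 4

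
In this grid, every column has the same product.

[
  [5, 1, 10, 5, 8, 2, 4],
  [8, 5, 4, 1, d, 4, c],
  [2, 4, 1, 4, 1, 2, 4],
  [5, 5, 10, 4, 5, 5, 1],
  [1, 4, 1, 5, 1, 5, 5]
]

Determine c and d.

Columns 2 and 6 each multiply to 400, so every column has product 400.
Column 7: 4×4×1×5 = 80, so the missing entry is 400 ÷ 80 = 5.
Column 5: 8×1×5×1 = 40, so the missing entry is 400 ÷ 40 = 10.

c = 5, d = 10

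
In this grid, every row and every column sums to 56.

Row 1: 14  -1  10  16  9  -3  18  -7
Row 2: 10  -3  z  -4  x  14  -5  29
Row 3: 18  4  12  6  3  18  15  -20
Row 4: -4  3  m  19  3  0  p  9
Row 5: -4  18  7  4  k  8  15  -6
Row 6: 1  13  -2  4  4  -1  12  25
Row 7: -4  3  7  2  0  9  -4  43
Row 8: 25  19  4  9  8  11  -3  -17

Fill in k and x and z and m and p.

k = 14, x = 15, z = 0, m = 18, p = 8

Row 5: -4 + 18 + 7 + 4 + 8 + 15 − 6 = 42, so its missing entry is 56 − 42 = 14.
Column 5: 9 + 3 + 3 + 14 + 4 + 0 + 8 = 41, so its missing entry is 56 − 41 = 15.
Row 2: 10 − 3 − 4 + 15 + 14 − 5 + 29 = 56, so its missing entry is 56 − 56 = 0.
Column 7: 18 − 5 + 15 + 15 + 12 − 4 − 3 = 48, so its missing entry is 56 − 48 = 8.
Row 4: -4 + 3 + 19 + 3 + 0 + 8 + 9 = 38, so its missing entry is 56 − 38 = 18.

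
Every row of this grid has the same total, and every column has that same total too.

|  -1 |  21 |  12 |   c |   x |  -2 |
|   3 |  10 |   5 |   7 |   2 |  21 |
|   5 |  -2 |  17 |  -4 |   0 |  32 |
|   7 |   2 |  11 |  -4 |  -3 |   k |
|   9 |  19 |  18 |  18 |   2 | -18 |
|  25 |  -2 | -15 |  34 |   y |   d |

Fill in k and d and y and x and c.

k = 35, d = -20, y = 26, x = 21, c = -3

Rows 2 and 3 both sum to 48, so that's the common total.
The known cells in column 4 total 51, leaving 48 − 51 = -3 for the blank.
The known cells in row 1 total 27, leaving 48 − 27 = 21 for the blank.
The known cells in column 5 total 22, leaving 48 − 22 = 26 for the blank.
The known cells in row 6 total 68, leaving 48 − 68 = -20 for the blank.
The known cells in row 4 total 13, leaving 48 − 13 = 35 for the blank.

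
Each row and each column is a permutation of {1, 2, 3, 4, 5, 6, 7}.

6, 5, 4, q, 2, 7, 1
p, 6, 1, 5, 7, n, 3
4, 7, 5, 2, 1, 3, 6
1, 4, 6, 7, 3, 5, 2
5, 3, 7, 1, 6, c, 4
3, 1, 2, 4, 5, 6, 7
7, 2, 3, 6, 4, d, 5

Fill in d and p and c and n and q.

For row 7, column 6: row 7 already has {2, 3, 4, 5, 6, 7}; that leaves 1.
For row 1, column 4: row 1 already has {1, 2, 4, 5, 6, 7}; that leaves 3.
Cell (5,6): row 5 already has {1, 3, 4, 5, 6, 7} → 2.
For row 2, column 6: column 6 already has {1, 2, 3, 5, 6, 7}; that leaves 4.
For row 2, column 1: row 2 already has {1, 3, 4, 5, 6, 7}; that leaves 2.

d = 1, p = 2, c = 2, n = 4, q = 3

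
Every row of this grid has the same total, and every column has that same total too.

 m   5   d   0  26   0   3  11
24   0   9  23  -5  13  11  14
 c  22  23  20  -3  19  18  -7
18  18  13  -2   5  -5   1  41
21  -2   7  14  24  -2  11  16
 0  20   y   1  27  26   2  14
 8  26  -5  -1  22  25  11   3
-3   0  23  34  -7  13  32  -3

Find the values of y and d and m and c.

Rows 2 and 4 both sum to 89, so that's the common total.
Row 3: 22 + 23 + 20 − 3 + 19 + 18 − 7 = 92, so its missing entry is 89 − 92 = -3.
Column 1: 24 − 3 + 18 + 21 + 0 + 8 − 3 = 65, so its missing entry is 89 − 65 = 24.
Row 1: 24 + 5 + 0 + 26 + 0 + 3 + 11 = 69, so its missing entry is 89 − 69 = 20.
Row 6: 0 + 20 + 1 + 27 + 26 + 2 + 14 = 90, so its missing entry is 89 − 90 = -1.

y = -1, d = 20, m = 24, c = -3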